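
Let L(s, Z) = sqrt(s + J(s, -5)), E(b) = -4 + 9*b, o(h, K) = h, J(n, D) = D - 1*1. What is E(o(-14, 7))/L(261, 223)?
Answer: -26*sqrt(255)/51 ≈ -8.1409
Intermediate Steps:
J(n, D) = -1 + D (J(n, D) = D - 1 = -1 + D)
L(s, Z) = sqrt(-6 + s) (L(s, Z) = sqrt(s + (-1 - 5)) = sqrt(s - 6) = sqrt(-6 + s))
E(o(-14, 7))/L(261, 223) = (-4 + 9*(-14))/(sqrt(-6 + 261)) = (-4 - 126)/(sqrt(255)) = -26*sqrt(255)/51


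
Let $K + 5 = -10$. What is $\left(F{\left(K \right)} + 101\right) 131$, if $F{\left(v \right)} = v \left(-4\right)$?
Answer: $21091$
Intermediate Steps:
$K = -15$ ($K = -5 - 10 = -15$)
$F{\left(v \right)} = - 4 v$
$\left(F{\left(K \right)} + 101\right) 131 = \left(\left(-4\right) \left(-15\right) + 101\right) 131 = \left(60 + 101\right) 131 = 161 \cdot 131 = 21091$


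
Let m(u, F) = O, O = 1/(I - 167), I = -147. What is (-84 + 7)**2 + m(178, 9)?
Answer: 1861705/314 ≈ 5929.0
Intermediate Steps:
O = -1/314 (O = 1/(-147 - 167) = 1/(-314) = -1/314 ≈ -0.0031847)
m(u, F) = -1/314
(-84 + 7)**2 + m(178, 9) = (-84 + 7)**2 - 1/314 = (-77)**2 - 1/314 = 5929 - 1/314 = 1861705/314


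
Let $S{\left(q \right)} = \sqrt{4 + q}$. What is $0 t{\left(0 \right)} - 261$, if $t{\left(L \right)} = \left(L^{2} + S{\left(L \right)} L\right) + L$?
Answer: $-261$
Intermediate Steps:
$t{\left(L \right)} = L + L^{2} + L \sqrt{4 + L}$ ($t{\left(L \right)} = \left(L^{2} + \sqrt{4 + L} L\right) + L = \left(L^{2} + L \sqrt{4 + L}\right) + L = L + L^{2} + L \sqrt{4 + L}$)
$0 t{\left(0 \right)} - 261 = 0 \cdot 0 \left(1 + 0 + \sqrt{4 + 0}\right) - 261 = 0 \cdot 0 \left(1 + 0 + \sqrt{4}\right) - 261 = 0 \cdot 0 \left(1 + 0 + 2\right) - 261 = 0 \cdot 0 \cdot 3 - 261 = 0 \cdot 0 - 261 = 0 - 261 = -261$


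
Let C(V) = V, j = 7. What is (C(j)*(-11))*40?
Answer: -3080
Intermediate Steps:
(C(j)*(-11))*40 = (7*(-11))*40 = -77*40 = -3080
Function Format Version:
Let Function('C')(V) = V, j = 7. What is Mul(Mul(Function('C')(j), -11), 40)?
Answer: -3080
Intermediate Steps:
Mul(Mul(Function('C')(j), -11), 40) = Mul(Mul(7, -11), 40) = Mul(-77, 40) = -3080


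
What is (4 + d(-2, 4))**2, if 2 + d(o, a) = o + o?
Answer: 4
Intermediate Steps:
d(o, a) = -2 + 2*o (d(o, a) = -2 + (o + o) = -2 + 2*o)
(4 + d(-2, 4))**2 = (4 + (-2 + 2*(-2)))**2 = (4 + (-2 - 4))**2 = (4 - 6)**2 = (-2)**2 = 4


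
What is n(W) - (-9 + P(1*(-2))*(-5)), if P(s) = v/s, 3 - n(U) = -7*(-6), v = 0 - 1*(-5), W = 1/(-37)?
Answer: -85/2 ≈ -42.500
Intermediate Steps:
W = -1/37 ≈ -0.027027
v = 5 (v = 0 + 5 = 5)
n(U) = -39 (n(U) = 3 - (-7)*(-6) = 3 - 1*42 = 3 - 42 = -39)
P(s) = 5/s
n(W) - (-9 + P(1*(-2))*(-5)) = -39 - (-9 + (5/((1*(-2))))*(-5)) = -39 - (-9 + (5/(-2))*(-5)) = -39 - (-9 + (5*(-1/2))*(-5)) = -39 - (-9 - 5/2*(-5)) = -39 - (-9 + 25/2) = -39 - 1*7/2 = -39 - 7/2 = -85/2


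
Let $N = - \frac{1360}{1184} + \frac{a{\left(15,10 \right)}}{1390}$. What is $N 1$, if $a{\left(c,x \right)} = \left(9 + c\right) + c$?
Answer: $- \frac{28816}{25715} \approx -1.1206$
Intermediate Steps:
$a{\left(c,x \right)} = 9 + 2 c$
$N = - \frac{28816}{25715}$ ($N = - \frac{1360}{1184} + \frac{9 + 2 \cdot 15}{1390} = \left(-1360\right) \frac{1}{1184} + \left(9 + 30\right) \frac{1}{1390} = - \frac{85}{74} + 39 \cdot \frac{1}{1390} = - \frac{85}{74} + \frac{39}{1390} = - \frac{28816}{25715} \approx -1.1206$)
$N 1 = \left(- \frac{28816}{25715}\right) 1 = - \frac{28816}{25715}$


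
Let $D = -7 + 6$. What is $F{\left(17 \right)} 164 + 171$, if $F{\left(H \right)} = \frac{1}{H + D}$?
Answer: $\frac{725}{4} \approx 181.25$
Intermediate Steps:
$D = -1$
$F{\left(H \right)} = \frac{1}{-1 + H}$ ($F{\left(H \right)} = \frac{1}{H - 1} = \frac{1}{-1 + H}$)
$F{\left(17 \right)} 164 + 171 = \frac{1}{-1 + 17} \cdot 164 + 171 = \frac{1}{16} \cdot 164 + 171 = \frac{41}{4} + 171 = \frac{725}{4}$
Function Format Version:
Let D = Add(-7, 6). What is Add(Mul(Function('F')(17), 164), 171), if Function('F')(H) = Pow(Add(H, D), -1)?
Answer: Rational(725, 4) ≈ 181.25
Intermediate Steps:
D = -1
Function('F')(H) = Pow(Add(-1, H), -1) (Function('F')(H) = Pow(Add(H, -1), -1) = Pow(Add(-1, H), -1))
Add(Mul(Function('F')(17), 164), 171) = Add(Mul(Pow(Add(-1, 17), -1), 164), 171) = Add(Mul(Pow(16, -1), 164), 171) = Add(Mul(Rational(1, 16), 164), 171) = Add(Rational(41, 4), 171) = Rational(725, 4)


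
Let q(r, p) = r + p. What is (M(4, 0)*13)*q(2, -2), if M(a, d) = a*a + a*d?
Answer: 0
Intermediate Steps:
q(r, p) = p + r
M(a, d) = a² + a*d
(M(4, 0)*13)*q(2, -2) = ((4*(4 + 0))*13)*(-2 + 2) = ((4*4)*13)*0 = (16*13)*0 = 208*0 = 0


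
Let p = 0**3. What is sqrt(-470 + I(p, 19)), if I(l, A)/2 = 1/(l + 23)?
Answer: 2*I*sqrt(62146)/23 ≈ 21.677*I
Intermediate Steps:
p = 0
I(l, A) = 2/(23 + l) (I(l, A) = 2/(l + 23) = 2/(23 + l))
sqrt(-470 + I(p, 19)) = sqrt(-470 + 2/(23 + 0)) = sqrt(-470 + 2/23) = sqrt(-10808/23) = 2*I*sqrt(62146)/23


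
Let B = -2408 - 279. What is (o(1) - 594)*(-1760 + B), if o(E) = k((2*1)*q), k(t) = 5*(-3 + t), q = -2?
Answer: 2797163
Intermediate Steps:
B = -2687
k(t) = -15 + 5*t
o(E) = -35 (o(E) = -15 + 5*((2*1)*(-2)) = -15 + 5*(2*(-2)) = -15 + 5*(-4) = -15 - 20 = -35)
(o(1) - 594)*(-1760 + B) = (-35 - 594)*(-1760 - 2687) = -629*(-4447) = 2797163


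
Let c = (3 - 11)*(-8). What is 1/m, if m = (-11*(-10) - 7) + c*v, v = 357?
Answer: 1/22951 ≈ 4.3571e-5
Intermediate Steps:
c = 64 (c = -8*(-8) = 64)
m = 22951 (m = (-11*(-10) - 7) + 64*357 = (110 - 7) + 22848 = 103 + 22848 = 22951)
1/m = 1/22951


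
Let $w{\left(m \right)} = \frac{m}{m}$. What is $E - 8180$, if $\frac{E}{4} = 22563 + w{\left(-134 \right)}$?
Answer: $82076$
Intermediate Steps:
$w{\left(m \right)} = 1$
$E = 90256$ ($E = 4 \left(22563 + 1\right) = 4 \cdot 22564 = 90256$)
$E - 8180 = 90256 - 8180 = 82076$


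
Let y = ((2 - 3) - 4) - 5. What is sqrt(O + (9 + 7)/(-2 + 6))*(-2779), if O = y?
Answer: -2779*I*sqrt(6) ≈ -6807.1*I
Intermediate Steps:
y = -10 (y = (-1 - 4) - 5 = -5 - 5 = -10)
O = -10
sqrt(O + (9 + 7)/(-2 + 6))*(-2779) = sqrt(-10 + (9 + 7)/(-2 + 6))*(-2779) = sqrt(-10 + 16/4)*(-2779) = sqrt(-10 + 16*(1/4))*(-2779) = sqrt(-10 + 4)*(-2779) = sqrt(-6)*(-2779) = (I*sqrt(6))*(-2779) = -2779*I*sqrt(6)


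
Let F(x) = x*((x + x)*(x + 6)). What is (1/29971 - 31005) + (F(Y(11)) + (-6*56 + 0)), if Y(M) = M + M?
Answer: -126987126/29971 ≈ -4237.0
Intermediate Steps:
Y(M) = 2*M
F(x) = 2*x**2*(6 + x) (F(x) = x*((2*x)*(6 + x)) = x*(2*x*(6 + x)) = 2*x**2*(6 + x))
(1/29971 - 31005) + (F(Y(11)) + (-6*56 + 0)) = (1/29971 - 31005) + (2*(2*11)**2*(6 + 2*11) + (-6*56 + 0)) = (1/29971 - 31005) + (2*22**2*(6 + 22) + (-336 + 0)) = -929250854/29971 + (2*484*28 - 336) = -929250854/29971 + (27104 - 336) = -929250854/29971 + 26768 = -126987126/29971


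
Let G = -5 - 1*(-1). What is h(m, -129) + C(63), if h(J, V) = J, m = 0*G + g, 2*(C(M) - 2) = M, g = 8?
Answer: 83/2 ≈ 41.500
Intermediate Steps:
G = -4 (G = -5 + 1 = -4)
C(M) = 2 + M/2
m = 8 (m = 0*(-4) + 8 = 0 + 8 = 8)
h(m, -129) + C(63) = 8 + (2 + (½)*63) = 8 + (2 + 63/2) = 8 + 67/2 = 83/2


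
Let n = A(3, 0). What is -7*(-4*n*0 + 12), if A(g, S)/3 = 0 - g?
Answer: -84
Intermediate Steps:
A(g, S) = -3*g (A(g, S) = 3*(0 - g) = 3*(-g) = -3*g)
n = -9 (n = -3*3 = -9)
-7*(-4*n*0 + 12) = -7*(-4*(-9)*0 + 12) = -7*(36*0 + 12) = -7*(0 + 12) = -7*12 = -84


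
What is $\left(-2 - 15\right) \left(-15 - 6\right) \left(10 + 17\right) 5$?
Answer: $48195$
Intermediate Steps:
$\left(-2 - 15\right) \left(-15 - 6\right) \left(10 + 17\right) 5 = \left(-2 - 15\right) \left(\left(-21\right) 27\right) 5 = \left(-17\right) \left(-567\right) 5 = 9639 \cdot 5 = 48195$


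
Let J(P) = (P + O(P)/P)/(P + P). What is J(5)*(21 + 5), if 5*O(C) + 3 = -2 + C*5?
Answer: 377/25 ≈ 15.080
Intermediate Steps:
O(C) = -1 + C (O(C) = -3/5 + (-2 + C*5)/5 = -3/5 + (-2 + 5*C)/5 = -3/5 + (-2/5 + C) = -1 + C)
J(P) = (P + (-1 + P)/P)/(2*P) (J(P) = (P + (-1 + P)/P)/(P + P) = (P + (-1 + P)/P)/((2*P)) = (P + (-1 + P)/P)*(1/(2*P)) = (P + (-1 + P)/P)/(2*P))
J(5)*(21 + 5) = ((1/2)*(-1 + 5 + 5**2)/5**2)*(21 + 5) = ((1/2)*(1/25)*(-1 + 5 + 25))*26 = ((1/2)*(1/25)*29)*26 = (29/50)*26 = 377/25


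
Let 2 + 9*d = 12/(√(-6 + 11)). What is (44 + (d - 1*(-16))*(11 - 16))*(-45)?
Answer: 1570 + 60*√5 ≈ 1704.2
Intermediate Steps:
d = -2/9 + 4*√5/15 (d = -2/9 + (12/(√(-6 + 11)))/9 = -2/9 + (12/(√5))/9 = -2/9 + (12*(√5/5))/9 = -2/9 + (12*√5/5)/9 = -2/9 + 4*√5/15 ≈ 0.37406)
(44 + (d - 1*(-16))*(11 - 16))*(-45) = (44 + ((-2/9 + 4*√5/15) - 1*(-16))*(11 - 16))*(-45) = (44 + ((-2/9 + 4*√5/15) + 16)*(-5))*(-45) = (44 + (142/9 + 4*√5/15)*(-5))*(-45) = (44 + (-710/9 - 4*√5/3))*(-45) = (-314/9 - 4*√5/3)*(-45) = 1570 + 60*√5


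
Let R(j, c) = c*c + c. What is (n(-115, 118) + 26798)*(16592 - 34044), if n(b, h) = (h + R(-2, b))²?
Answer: -3054218359464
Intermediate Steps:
R(j, c) = c + c² (R(j, c) = c² + c = c + c²)
n(b, h) = (h + b*(1 + b))²
(n(-115, 118) + 26798)*(16592 - 34044) = ((118 - 115*(1 - 115))² + 26798)*(16592 - 34044) = ((118 - 115*(-114))² + 26798)*(-17452) = ((118 + 13110)² + 26798)*(-17452) = (13228² + 26798)*(-17452) = (174979984 + 26798)*(-17452) = 175006782*(-17452) = -3054218359464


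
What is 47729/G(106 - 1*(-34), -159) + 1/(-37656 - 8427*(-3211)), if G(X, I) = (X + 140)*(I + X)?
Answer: -371714740403/41432303640 ≈ -8.9716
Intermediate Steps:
G(X, I) = (140 + X)*(I + X)
47729/G(106 - 1*(-34), -159) + 1/(-37656 - 8427*(-3211)) = 47729/((106 - 1*(-34))² + 140*(-159) + 140*(106 - 1*(-34)) - 159*(106 - 1*(-34))) + 1/(-37656 - 8427*(-3211)) = 47729/((106 + 34)² - 22260 + 140*(106 + 34) - 159*(106 + 34)) - 1/3211/(-46083) = 47729/(140² - 22260 + 140*140 - 159*140) - 1/46083*(-1/3211) = 47729/(19600 - 22260 + 19600 - 22260) + 1/147972513 = 47729/(-5320) + 1/147972513 = 47729*(-1/5320) + 1/147972513 = -47729/5320 + 1/147972513 = -371714740403/41432303640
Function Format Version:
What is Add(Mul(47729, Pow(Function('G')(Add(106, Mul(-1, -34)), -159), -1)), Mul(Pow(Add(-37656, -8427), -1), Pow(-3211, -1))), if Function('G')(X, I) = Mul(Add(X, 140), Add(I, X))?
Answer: Rational(-371714740403, 41432303640) ≈ -8.9716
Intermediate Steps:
Function('G')(X, I) = Mul(Add(140, X), Add(I, X))
Add(Mul(47729, Pow(Function('G')(Add(106, Mul(-1, -34)), -159), -1)), Mul(Pow(Add(-37656, -8427), -1), Pow(-3211, -1))) = Add(Mul(47729, Pow(Add(Pow(Add(106, Mul(-1, -34)), 2), Mul(140, -159), Mul(140, Add(106, Mul(-1, -34))), Mul(-159, Add(106, Mul(-1, -34)))), -1)), Mul(Pow(Add(-37656, -8427), -1), Pow(-3211, -1))) = Add(Mul(47729, Pow(Add(Pow(Add(106, 34), 2), -22260, Mul(140, Add(106, 34)), Mul(-159, Add(106, 34))), -1)), Mul(Pow(-46083, -1), Rational(-1, 3211))) = Add(Mul(47729, Pow(Add(Pow(140, 2), -22260, Mul(140, 140), Mul(-159, 140)), -1)), Mul(Rational(-1, 46083), Rational(-1, 3211))) = Add(Mul(47729, Pow(Add(19600, -22260, 19600, -22260), -1)), Rational(1, 147972513)) = Add(Mul(47729, Pow(-5320, -1)), Rational(1, 147972513)) = Add(Mul(47729, Rational(-1, 5320)), Rational(1, 147972513)) = Add(Rational(-47729, 5320), Rational(1, 147972513)) = Rational(-371714740403, 41432303640)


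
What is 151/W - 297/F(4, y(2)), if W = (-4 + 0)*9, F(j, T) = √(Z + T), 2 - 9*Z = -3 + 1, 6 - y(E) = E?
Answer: -151/36 - 891*√10/20 ≈ -145.07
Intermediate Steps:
y(E) = 6 - E
Z = 4/9 (Z = 2/9 - (-3 + 1)/9 = 2/9 - ⅑*(-2) = 2/9 + 2/9 = 4/9 ≈ 0.44444)
F(j, T) = √(4/9 + T)
W = -36 (W = -4*9 = -36)
151/W - 297/F(4, y(2)) = 151/(-36) - 297*3/√(4 + 9*(6 - 1*2)) = 151*(-1/36) - 297*3/√(4 + 9*(6 - 2)) = -151/36 - 297*3/√(4 + 9*4) = -151/36 - 297*3/√(4 + 36) = -151/36 - 297*3*√10/20 = -151/36 - 891*√10/20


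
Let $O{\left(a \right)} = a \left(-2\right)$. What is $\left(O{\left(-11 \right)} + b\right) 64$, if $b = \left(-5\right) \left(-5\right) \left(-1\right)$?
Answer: $-192$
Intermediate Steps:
$b = -25$ ($b = 25 \left(-1\right) = -25$)
$O{\left(a \right)} = - 2 a$
$\left(O{\left(-11 \right)} + b\right) 64 = \left(\left(-2\right) \left(-11\right) - 25\right) 64 = \left(22 - 25\right) 64 = \left(-3\right) 64 = -192$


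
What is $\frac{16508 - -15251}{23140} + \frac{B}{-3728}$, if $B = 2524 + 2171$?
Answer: $\frac{187601}{1658960} \approx 0.11308$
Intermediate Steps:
$B = 4695$
$\frac{16508 - -15251}{23140} + \frac{B}{-3728} = \frac{16508 - -15251}{23140} + \frac{4695}{-3728} = \left(16508 + 15251\right) \frac{1}{23140} + 4695 \left(- \frac{1}{3728}\right) = 31759 \cdot \frac{1}{23140} - \frac{4695}{3728} = \frac{2443}{1780} - \frac{4695}{3728} = \frac{187601}{1658960}$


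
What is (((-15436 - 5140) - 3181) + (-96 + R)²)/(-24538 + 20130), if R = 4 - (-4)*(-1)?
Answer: 14541/4408 ≈ 3.2988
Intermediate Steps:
R = 0 (R = 4 - 4*1 = 4 - 4 = 0)
(((-15436 - 5140) - 3181) + (-96 + R)²)/(-24538 + 20130) = (((-15436 - 5140) - 3181) + (-96 + 0)²)/(-24538 + 20130) = ((-20576 - 3181) + (-96)²)/(-4408) = (-23757 + 9216)*(-1/4408) = -14541*(-1/4408) = 14541/4408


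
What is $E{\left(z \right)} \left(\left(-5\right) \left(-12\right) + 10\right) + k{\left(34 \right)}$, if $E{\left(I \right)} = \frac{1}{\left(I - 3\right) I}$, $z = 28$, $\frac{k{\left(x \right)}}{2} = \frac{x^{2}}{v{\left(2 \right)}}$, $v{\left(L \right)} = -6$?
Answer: $- \frac{11557}{30} \approx -385.23$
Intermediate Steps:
$k{\left(x \right)} = - \frac{x^{2}}{3}$ ($k{\left(x \right)} = 2 \frac{x^{2}}{-6} = 2 x^{2} \left(- \frac{1}{6}\right) = 2 \left(- \frac{x^{2}}{6}\right) = - \frac{x^{2}}{3}$)
$E{\left(I \right)} = \frac{1}{I \left(-3 + I\right)}$ ($E{\left(I \right)} = \frac{1}{\left(-3 + I\right) I} = \frac{1}{I \left(-3 + I\right)}$)
$E{\left(z \right)} \left(\left(-5\right) \left(-12\right) + 10\right) + k{\left(34 \right)} = \frac{1}{28 \left(-3 + 28\right)} \left(\left(-5\right) \left(-12\right) + 10\right) - \frac{34^{2}}{3} = \frac{1}{28 \cdot 25} \left(60 + 10\right) - \frac{1156}{3} = \frac{1}{28} \cdot \frac{1}{25} \cdot 70 - \frac{1156}{3} = \frac{1}{700} \cdot 70 - \frac{1156}{3} = \frac{1}{10} - \frac{1156}{3} = - \frac{11557}{30}$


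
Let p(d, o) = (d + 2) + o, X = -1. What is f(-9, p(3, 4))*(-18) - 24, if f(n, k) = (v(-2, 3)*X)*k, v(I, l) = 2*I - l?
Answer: -1158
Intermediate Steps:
p(d, o) = 2 + d + o (p(d, o) = (2 + d) + o = 2 + d + o)
v(I, l) = -l + 2*I
f(n, k) = 7*k (f(n, k) = ((-1*3 + 2*(-2))*(-1))*k = ((-3 - 4)*(-1))*k = (-7*(-1))*k = 7*k)
f(-9, p(3, 4))*(-18) - 24 = (7*(2 + 3 + 4))*(-18) - 24 = (7*9)*(-18) - 24 = 63*(-18) - 24 = -1134 - 24 = -1158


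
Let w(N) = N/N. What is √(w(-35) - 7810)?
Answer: I*√7809 ≈ 88.369*I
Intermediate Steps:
w(N) = 1
√(w(-35) - 7810) = √(1 - 7810) = √(-7809) = I*√7809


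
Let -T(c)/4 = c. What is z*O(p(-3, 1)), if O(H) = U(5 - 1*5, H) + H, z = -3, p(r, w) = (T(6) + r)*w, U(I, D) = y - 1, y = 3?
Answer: 75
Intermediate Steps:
T(c) = -4*c
U(I, D) = 2 (U(I, D) = 3 - 1 = 2)
p(r, w) = w*(-24 + r) (p(r, w) = (-4*6 + r)*w = (-24 + r)*w = w*(-24 + r))
O(H) = 2 + H
z*O(p(-3, 1)) = -3*(2 + 1*(-24 - 3)) = -3*(2 + 1*(-27)) = -3*(2 - 27) = -3*(-25) = 75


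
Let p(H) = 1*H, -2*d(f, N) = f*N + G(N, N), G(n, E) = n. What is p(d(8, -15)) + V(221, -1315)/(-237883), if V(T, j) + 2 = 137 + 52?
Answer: 32113831/475766 ≈ 67.499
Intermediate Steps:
d(f, N) = -N/2 - N*f/2 (d(f, N) = -(f*N + N)/2 = -(N*f + N)/2 = -(N + N*f)/2 = -N/2 - N*f/2)
p(H) = H
V(T, j) = 187 (V(T, j) = -2 + (137 + 52) = -2 + 189 = 187)
p(d(8, -15)) + V(221, -1315)/(-237883) = (½)*(-15)*(-1 - 1*8) + 187/(-237883) = (½)*(-15)*(-1 - 8) + 187*(-1/237883) = (½)*(-15)*(-9) - 187/237883 = 135/2 - 187/237883 = 32113831/475766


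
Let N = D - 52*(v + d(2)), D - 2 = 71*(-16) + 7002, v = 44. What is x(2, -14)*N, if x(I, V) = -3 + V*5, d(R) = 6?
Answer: -238564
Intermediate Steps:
x(I, V) = -3 + 5*V
D = 5868 (D = 2 + (71*(-16) + 7002) = 2 + (-1136 + 7002) = 2 + 5866 = 5868)
N = 3268 (N = 5868 - 52*(44 + 6) = 5868 - 52*50 = 5868 - 2600 = 3268)
x(2, -14)*N = (-3 + 5*(-14))*3268 = (-3 - 70)*3268 = -73*3268 = -238564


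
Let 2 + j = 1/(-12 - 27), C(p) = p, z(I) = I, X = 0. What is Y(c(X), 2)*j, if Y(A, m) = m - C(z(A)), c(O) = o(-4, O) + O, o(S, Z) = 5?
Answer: 79/13 ≈ 6.0769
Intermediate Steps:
c(O) = 5 + O
Y(A, m) = m - A
j = -79/39 (j = -2 + 1/(-12 - 27) = -2 + 1/(-39) = -2 - 1/39 = -79/39 ≈ -2.0256)
Y(c(X), 2)*j = (2 - (5 + 0))*(-79/39) = (2 - 1*5)*(-79/39) = (2 - 5)*(-79/39) = -3*(-79/39) = 79/13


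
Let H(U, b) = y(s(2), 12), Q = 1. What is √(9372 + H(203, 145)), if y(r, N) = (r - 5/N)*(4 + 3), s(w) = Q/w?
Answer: √337413/6 ≈ 96.812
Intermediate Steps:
s(w) = 1/w
y(r, N) = -35/N + 7*r (y(r, N) = (r - 5/N)*7 = -35/N + 7*r)
H(U, b) = 7/12 (H(U, b) = -35/12 + 7/2 = 7/12)
√(9372 + H(203, 145)) = √(9372 + 7/12) = √(112471/12) = √337413/6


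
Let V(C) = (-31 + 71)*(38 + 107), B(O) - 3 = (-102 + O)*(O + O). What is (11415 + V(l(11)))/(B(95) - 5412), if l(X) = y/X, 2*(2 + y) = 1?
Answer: -17215/6739 ≈ -2.5545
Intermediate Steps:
y = -3/2 (y = -2 + (½)*1 = -2 + ½ = -3/2 ≈ -1.5000)
l(X) = -3/(2*X)
B(O) = 3 + 2*O*(-102 + O) (B(O) = 3 + (-102 + O)*(O + O) = 3 + (-102 + O)*(2*O) = 3 + 2*O*(-102 + O))
V(C) = 5800 (V(C) = 40*145 = 5800)
(11415 + V(l(11)))/(B(95) - 5412) = (11415 + 5800)/((3 - 204*95 + 2*95²) - 5412) = 17215/((3 - 19380 + 2*9025) - 5412) = 17215/((3 - 19380 + 18050) - 5412) = 17215/(-1327 - 5412) = 17215/(-6739) = 17215*(-1/6739) = -17215/6739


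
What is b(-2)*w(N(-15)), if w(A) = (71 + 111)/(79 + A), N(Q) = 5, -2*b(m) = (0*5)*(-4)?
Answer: 0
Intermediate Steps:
b(m) = 0 (b(m) = -0*5*(-4)/2 = -0*(-4) = -1/2*0 = 0)
w(A) = 182/(79 + A)
b(-2)*w(N(-15)) = 0*(182/(79 + 5)) = 0*(182/84) = 0*(182*(1/84)) = 0*(13/6) = 0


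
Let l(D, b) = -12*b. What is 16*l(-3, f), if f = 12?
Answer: -2304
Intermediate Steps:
16*l(-3, f) = 16*(-12*12) = 16*(-144) = -2304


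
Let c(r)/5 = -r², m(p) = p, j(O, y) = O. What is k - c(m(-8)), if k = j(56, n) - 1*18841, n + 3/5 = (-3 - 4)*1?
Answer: -18465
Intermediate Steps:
n = -38/5 (n = -⅗ + (-3 - 4)*1 = -⅗ - 7*1 = -⅗ - 7 = -38/5 ≈ -7.6000)
c(r) = -5*r² (c(r) = 5*(-r²) = -5*r²)
k = -18785 (k = 56 - 1*18841 = 56 - 18841 = -18785)
k - c(m(-8)) = -18785 - (-5)*(-8)² = -18785 - (-5)*64 = -18785 - 1*(-320) = -18785 + 320 = -18465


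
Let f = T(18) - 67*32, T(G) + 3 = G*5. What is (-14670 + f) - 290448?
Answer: -307175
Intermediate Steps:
T(G) = -3 + 5*G (T(G) = -3 + G*5 = -3 + 5*G)
f = -2057 (f = (-3 + 5*18) - 67*32 = (-3 + 90) - 2144 = 87 - 2144 = -2057)
(-14670 + f) - 290448 = (-14670 - 2057) - 290448 = -16727 - 290448 = -307175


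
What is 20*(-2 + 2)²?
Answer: 0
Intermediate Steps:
20*(-2 + 2)² = 20*0² = 20*0 = 0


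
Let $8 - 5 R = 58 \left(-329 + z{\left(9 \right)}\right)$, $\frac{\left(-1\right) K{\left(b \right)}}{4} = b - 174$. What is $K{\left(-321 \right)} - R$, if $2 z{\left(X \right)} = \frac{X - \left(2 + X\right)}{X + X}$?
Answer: $- \frac{82739}{45} \approx -1838.6$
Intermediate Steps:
$z{\left(X \right)} = - \frac{1}{2 X}$ ($z{\left(X \right)} = \frac{\left(X - \left(2 + X\right)\right) \frac{1}{X + X}}{2} = \frac{\left(-2\right) \frac{1}{2 X}}{2} = \frac{\left(-1\right) \frac{1}{X}}{2} = - \frac{1}{2 X}$)
$K{\left(b \right)} = 696 - 4 b$ ($K{\left(b \right)} = - 4 \left(b - 174\right) = - 4 \left(-174 + b\right) = 696 - 4 b$)
$R = \frac{171839}{45}$ ($R = \frac{8}{5} - \frac{58 \left(-329 - \frac{1}{2 \cdot 9}\right)}{5} = \frac{8}{5} - \frac{58 \left(-329 - \frac{1}{18}\right)}{5} = \frac{8}{5} - \frac{58 \left(- \frac{5923}{18}\right)}{5} = \frac{8}{5} - - \frac{171767}{45} = \frac{8}{5} + \frac{171767}{45} = \frac{171839}{45} \approx 3818.6$)
$K{\left(-321 \right)} - R = \left(696 - -1284\right) - \frac{171839}{45} = \left(696 + 1284\right) - \frac{171839}{45} = 1980 - \frac{171839}{45} = - \frac{82739}{45}$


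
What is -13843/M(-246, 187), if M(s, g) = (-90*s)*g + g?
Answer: -13843/4140367 ≈ -0.0033434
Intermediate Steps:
M(s, g) = g - 90*g*s (M(s, g) = -90*g*s + g = g - 90*g*s)
-13843/M(-246, 187) = -13843*1/(187*(1 - 90*(-246))) = -13843*1/(187*(1 + 22140)) = -13843/(187*22141) = -13843/4140367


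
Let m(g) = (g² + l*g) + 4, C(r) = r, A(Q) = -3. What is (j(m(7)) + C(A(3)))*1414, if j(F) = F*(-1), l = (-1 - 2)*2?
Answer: -19796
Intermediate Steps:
l = -6 (l = -3*2 = -6)
m(g) = 4 + g² - 6*g (m(g) = (g² - 6*g) + 4 = 4 + g² - 6*g)
j(F) = -F
(j(m(7)) + C(A(3)))*1414 = (-(4 + 7² - 6*7) - 3)*1414 = (-(4 + 49 - 42) - 3)*1414 = (-1*11 - 3)*1414 = (-11 - 3)*1414 = -14*1414 = -19796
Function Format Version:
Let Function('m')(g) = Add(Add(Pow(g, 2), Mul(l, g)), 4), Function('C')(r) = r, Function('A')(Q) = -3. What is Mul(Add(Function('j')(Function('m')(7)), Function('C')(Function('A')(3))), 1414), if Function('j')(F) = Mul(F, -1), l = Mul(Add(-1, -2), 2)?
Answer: -19796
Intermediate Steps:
l = -6 (l = Mul(-3, 2) = -6)
Function('m')(g) = Add(4, Pow(g, 2), Mul(-6, g)) (Function('m')(g) = Add(Add(Pow(g, 2), Mul(-6, g)), 4) = Add(4, Pow(g, 2), Mul(-6, g)))
Function('j')(F) = Mul(-1, F)
Mul(Add(Function('j')(Function('m')(7)), Function('C')(Function('A')(3))), 1414) = Mul(Add(Mul(-1, Add(4, Pow(7, 2), Mul(-6, 7))), -3), 1414) = Mul(Add(Mul(-1, Add(4, 49, -42)), -3), 1414) = Mul(Add(Mul(-1, 11), -3), 1414) = Mul(Add(-11, -3), 1414) = Mul(-14, 1414) = -19796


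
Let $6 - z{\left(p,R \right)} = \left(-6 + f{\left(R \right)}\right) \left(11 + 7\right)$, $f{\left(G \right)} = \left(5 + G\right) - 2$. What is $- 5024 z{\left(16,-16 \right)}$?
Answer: $-1748352$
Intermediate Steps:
$f{\left(G \right)} = 3 + G$
$z{\left(p,R \right)} = 60 - 18 R$ ($z{\left(p,R \right)} = 6 - \left(-6 + \left(3 + R\right)\right) \left(11 + 7\right) = 6 - \left(-3 + R\right) 18 = 6 - \left(-54 + 18 R\right) = 60 - 18 R$)
$- 5024 z{\left(16,-16 \right)} = - 5024 \left(60 - -288\right) = - 5024 \left(60 + 288\right) = \left(-5024\right) 348 = -1748352$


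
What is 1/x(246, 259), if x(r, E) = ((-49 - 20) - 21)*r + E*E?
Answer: 1/44941 ≈ 2.2251e-5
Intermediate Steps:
x(r, E) = E² - 90*r (x(r, E) = (-69 - 21)*r + E² = -90*r + E² = E² - 90*r)
1/x(246, 259) = 1/(259² - 90*246) = 1/(67081 - 22140) = 1/44941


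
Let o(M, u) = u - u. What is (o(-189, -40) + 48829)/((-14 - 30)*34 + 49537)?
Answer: 48829/48041 ≈ 1.0164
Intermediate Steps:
o(M, u) = 0
(o(-189, -40) + 48829)/((-14 - 30)*34 + 49537) = (0 + 48829)/((-14 - 30)*34 + 49537) = 48829/(-44*34 + 49537) = 48829/(-1496 + 49537) = 48829/48041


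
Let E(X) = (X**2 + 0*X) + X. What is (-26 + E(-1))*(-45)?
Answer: 1170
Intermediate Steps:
E(X) = X + X**2 (E(X) = (X**2 + 0) + X = X**2 + X = X + X**2)
(-26 + E(-1))*(-45) = (-26 - (1 - 1))*(-45) = (-26 - 1*0)*(-45) = (-26 + 0)*(-45) = -26*(-45) = 1170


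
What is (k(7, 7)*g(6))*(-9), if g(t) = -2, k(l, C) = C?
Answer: 126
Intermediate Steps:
(k(7, 7)*g(6))*(-9) = (7*(-2))*(-9) = -14*(-9) = 126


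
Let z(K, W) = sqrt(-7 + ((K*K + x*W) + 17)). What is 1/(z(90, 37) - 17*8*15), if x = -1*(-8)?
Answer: -340/692199 - sqrt(934)/1384398 ≈ -0.00051326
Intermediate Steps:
x = 8
z(K, W) = sqrt(10 + K**2 + 8*W) (z(K, W) = sqrt(-7 + ((K*K + 8*W) + 17)) = sqrt(-7 + ((K**2 + 8*W) + 17)) = sqrt(-7 + (17 + K**2 + 8*W)) = sqrt(10 + K**2 + 8*W))
1/(z(90, 37) - 17*8*15) = 1/(sqrt(10 + 90**2 + 8*37) - 17*8*15) = 1/(sqrt(10 + 8100 + 296) - 136*15) = 1/(sqrt(8406) - 2040) = 1/(3*sqrt(934) - 2040) = 1/(-2040 + 3*sqrt(934))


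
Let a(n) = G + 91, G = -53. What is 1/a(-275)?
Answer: 1/38 ≈ 0.026316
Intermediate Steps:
a(n) = 38 (a(n) = -53 + 91 = 38)
1/a(-275) = 1/38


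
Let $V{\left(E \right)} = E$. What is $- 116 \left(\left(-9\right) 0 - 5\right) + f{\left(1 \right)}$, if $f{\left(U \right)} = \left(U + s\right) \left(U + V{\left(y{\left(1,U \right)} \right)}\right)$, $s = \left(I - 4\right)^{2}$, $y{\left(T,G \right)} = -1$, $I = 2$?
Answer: $580$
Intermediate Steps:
$s = 4$ ($s = \left(2 - 4\right)^{2} = \left(-2\right)^{2} = 4$)
$f{\left(U \right)} = \left(-1 + U\right) \left(4 + U\right)$ ($f{\left(U \right)} = \left(U + 4\right) \left(U - 1\right) = \left(4 + U\right) \left(-1 + U\right) = \left(-1 + U\right) \left(4 + U\right)$)
$- 116 \left(\left(-9\right) 0 - 5\right) + f{\left(1 \right)} = - 116 \left(\left(-9\right) 0 - 5\right) + \left(-4 + 1^{2} + 3 \cdot 1\right) = - 116 \left(0 - 5\right) + \left(-4 + 1 + 3\right) = \left(-116\right) \left(-5\right) + 0 = 580 + 0 = 580$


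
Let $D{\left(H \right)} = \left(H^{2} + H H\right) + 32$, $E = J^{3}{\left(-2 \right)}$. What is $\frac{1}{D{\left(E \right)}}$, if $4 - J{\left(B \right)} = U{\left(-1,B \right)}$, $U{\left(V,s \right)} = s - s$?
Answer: $\frac{1}{8224} \approx 0.0001216$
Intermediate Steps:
$U{\left(V,s \right)} = 0$
$J{\left(B \right)} = 4$ ($J{\left(B \right)} = 4 - 0 = 4 + 0 = 4$)
$E = 64$ ($E = 4^{3} = 64$)
$D{\left(H \right)} = 32 + 2 H^{2}$ ($D{\left(H \right)} = \left(H^{2} + H^{2}\right) + 32 = 2 H^{2} + 32 = 32 + 2 H^{2}$)
$\frac{1}{D{\left(E \right)}} = \frac{1}{32 + 2 \cdot 64^{2}} = \frac{1}{32 + 2 \cdot 4096} = \frac{1}{32 + 8192} = \frac{1}{8224}$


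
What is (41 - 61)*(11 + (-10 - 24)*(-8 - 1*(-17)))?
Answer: 5900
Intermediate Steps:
(41 - 61)*(11 + (-10 - 24)*(-8 - 1*(-17))) = -20*(11 - 34*(-8 + 17)) = -20*(11 - 34*9) = -20*(11 - 306) = -20*(-295) = 5900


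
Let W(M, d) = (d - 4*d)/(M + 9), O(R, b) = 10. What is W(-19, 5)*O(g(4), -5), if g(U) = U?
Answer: 15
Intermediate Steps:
W(M, d) = -3*d/(9 + M) (W(M, d) = (-3*d)/(9 + M) = -3*d/(9 + M))
W(-19, 5)*O(g(4), -5) = -3*5/(9 - 19)*10 = -3*5/(-10)*10 = -3*5*(-1/10)*10 = (3/2)*10 = 15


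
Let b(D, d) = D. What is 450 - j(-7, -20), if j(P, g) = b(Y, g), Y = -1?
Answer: 451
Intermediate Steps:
j(P, g) = -1
450 - j(-7, -20) = 450 - 1*(-1) = 450 + 1 = 451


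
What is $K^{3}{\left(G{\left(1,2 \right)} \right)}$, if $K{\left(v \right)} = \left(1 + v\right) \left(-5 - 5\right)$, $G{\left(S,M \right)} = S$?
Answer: $-8000$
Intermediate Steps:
$K{\left(v \right)} = -10 - 10 v$ ($K{\left(v \right)} = \left(1 + v\right) \left(-10\right) = -10 - 10 v$)
$K^{3}{\left(G{\left(1,2 \right)} \right)} = \left(-10 - 10\right)^{3} = \left(-20\right)^{3} = -8000$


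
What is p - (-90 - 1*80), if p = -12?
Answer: 158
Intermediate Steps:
p - (-90 - 1*80) = -12 - (-90 - 1*80) = -12 - (-90 - 80) = -12 - 1*(-170) = -12 + 170 = 158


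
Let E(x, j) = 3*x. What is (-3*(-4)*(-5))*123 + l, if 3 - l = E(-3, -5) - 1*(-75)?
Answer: -7443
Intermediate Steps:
l = -63 (l = 3 - (3*(-3) - 1*(-75)) = 3 - (-9 + 75) = 3 - 1*66 = 3 - 66 = -63)
(-3*(-4)*(-5))*123 + l = (-3*(-4)*(-5))*123 - 63 = (12*(-5))*123 - 63 = -60*123 - 63 = -7380 - 63 = -7443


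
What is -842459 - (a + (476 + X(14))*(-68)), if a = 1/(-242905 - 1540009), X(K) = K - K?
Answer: -1444322585173/1782914 ≈ -8.1009e+5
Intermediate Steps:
X(K) = 0
a = -1/1782914 (a = 1/(-1782914) = -1/1782914 ≈ -5.6088e-7)
-842459 - (a + (476 + X(14))*(-68)) = -842459 - (-1/1782914 + (476 + 0)*(-68)) = -842459 - (-1/1782914 + 476*(-68)) = -842459 - (-1/1782914 - 32368) = -842459 - 1*(-57709360353/1782914) = -842459 + 57709360353/1782914 = -1444322585173/1782914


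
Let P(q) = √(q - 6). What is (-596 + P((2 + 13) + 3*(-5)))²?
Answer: (596 - I*√6)² ≈ 3.5521e+5 - 2920.0*I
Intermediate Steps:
P(q) = √(-6 + q)
(-596 + P((2 + 13) + 3*(-5)))² = (-596 + √(-6 + ((2 + 13) + 3*(-5))))² = (-596 + √(-6 + (15 - 15)))² = (-596 + √(-6 + 0))² = (-596 + √(-6))² = (-596 + I*√6)²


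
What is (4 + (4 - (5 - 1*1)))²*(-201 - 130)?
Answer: -5296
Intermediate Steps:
(4 + (4 - (5 - 1*1)))²*(-201 - 130) = (4 + (4 - (5 - 1)))²*(-331) = (4 + (4 - 1*4))²*(-331) = (4 + (4 - 4))²*(-331) = (4 + 0)²*(-331) = 4²*(-331) = 16*(-331) = -5296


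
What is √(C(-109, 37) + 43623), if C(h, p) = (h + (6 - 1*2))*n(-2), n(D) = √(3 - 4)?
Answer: √(43623 - 105*I) ≈ 208.86 - 0.2514*I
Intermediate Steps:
n(D) = I (n(D) = √(-1) = I)
C(h, p) = I*(4 + h) (C(h, p) = (h + (6 - 1*2))*I = (h + (6 - 2))*I = (h + 4)*I = (4 + h)*I = I*(4 + h))
√(C(-109, 37) + 43623) = √(I*(4 - 109) + 43623) = √(I*(-105) + 43623) = √(-105*I + 43623) = √(43623 - 105*I)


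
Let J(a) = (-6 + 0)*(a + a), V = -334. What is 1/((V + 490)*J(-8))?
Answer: 1/14976 ≈ 6.6774e-5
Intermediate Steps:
J(a) = -12*a
1/((V + 490)*J(-8)) = 1/((-334 + 490)*(-12*(-8))) = 1/(156*96) = 1/14976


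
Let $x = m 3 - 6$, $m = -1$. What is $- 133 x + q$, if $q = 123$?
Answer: $1320$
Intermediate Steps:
$x = -9$ ($x = \left(-1\right) 3 - 6 = -3 - 6 = -9$)
$- 133 x + q = \left(-133\right) \left(-9\right) + 123 = 1197 + 123 = 1320$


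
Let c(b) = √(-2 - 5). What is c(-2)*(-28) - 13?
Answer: -13 - 28*I*√7 ≈ -13.0 - 74.081*I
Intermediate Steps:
c(b) = I*√7 (c(b) = √(-7) = I*√7)
c(-2)*(-28) - 13 = (I*√7)*(-28) - 13 = -28*I*√7 - 13 = -13 - 28*I*√7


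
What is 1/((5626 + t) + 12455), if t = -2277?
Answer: 1/15804 ≈ 6.3275e-5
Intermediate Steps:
1/((5626 + t) + 12455) = 1/((5626 - 2277) + 12455) = 1/(3349 + 12455) = 1/15804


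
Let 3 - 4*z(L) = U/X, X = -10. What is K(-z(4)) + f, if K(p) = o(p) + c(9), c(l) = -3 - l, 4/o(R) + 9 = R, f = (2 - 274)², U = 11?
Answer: 29662612/401 ≈ 73972.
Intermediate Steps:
z(L) = 41/40 (z(L) = ¾ - 11/(4*(-10)) = ¾ - 11*(-1)/(4*10) = ¾ - ¼*(-11/10) = ¾ + 11/40 = 41/40)
f = 73984 (f = (-272)² = 73984)
o(R) = 4/(-9 + R)
K(p) = -12 + 4/(-9 + p) (K(p) = 4/(-9 + p) + (-3 - 1*9) = 4/(-9 + p) + (-3 - 9) = 4/(-9 + p) - 12 = -12 + 4/(-9 + p))
K(-z(4)) + f = 4*(28 - (-3)*41/40)/(-9 - 1*41/40) + 73984 = 4*(28 - 3*(-41/40))/(-9 - 41/40) + 73984 = 4*(28 + 123/40)/(-401/40) + 73984 = 4*(-40/401)*(1243/40) + 73984 = -4972/401 + 73984 = 29662612/401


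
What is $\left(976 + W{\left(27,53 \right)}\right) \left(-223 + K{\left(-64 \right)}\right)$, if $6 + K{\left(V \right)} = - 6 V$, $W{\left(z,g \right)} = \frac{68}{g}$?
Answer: $\frac{8028380}{53} \approx 1.5148 \cdot 10^{5}$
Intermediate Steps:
$K{\left(V \right)} = -6 - 6 V$
$\left(976 + W{\left(27,53 \right)}\right) \left(-223 + K{\left(-64 \right)}\right) = \left(976 + \frac{68}{53}\right) \left(-223 - -378\right) = \left(976 + 68 \cdot \frac{1}{53}\right) \left(-223 + \left(-6 + 384\right)\right) = \left(976 + \frac{68}{53}\right) \left(-223 + 378\right) = \frac{51796}{53} \cdot 155 = \frac{8028380}{53}$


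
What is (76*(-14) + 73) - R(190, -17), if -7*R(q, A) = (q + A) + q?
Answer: -6574/7 ≈ -939.14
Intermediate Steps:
R(q, A) = -2*q/7 - A/7 (R(q, A) = -((q + A) + q)/7 = -((A + q) + q)/7 = -(A + 2*q)/7 = -2*q/7 - A/7)
(76*(-14) + 73) - R(190, -17) = (76*(-14) + 73) - (-2/7*190 - 1/7*(-17)) = (-1064 + 73) - (-380/7 + 17/7) = -991 - 1*(-363/7) = -991 + 363/7 = -6574/7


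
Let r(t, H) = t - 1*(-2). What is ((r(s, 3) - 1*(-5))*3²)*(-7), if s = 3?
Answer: -630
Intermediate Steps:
r(t, H) = 2 + t (r(t, H) = t + 2 = 2 + t)
((r(s, 3) - 1*(-5))*3²)*(-7) = (((2 + 3) - 1*(-5))*3²)*(-7) = ((5 + 5)*9)*(-7) = (10*9)*(-7) = 90*(-7) = -630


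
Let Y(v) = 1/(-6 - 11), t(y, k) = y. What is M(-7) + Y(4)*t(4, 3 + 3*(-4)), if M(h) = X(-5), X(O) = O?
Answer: -89/17 ≈ -5.2353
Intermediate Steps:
M(h) = -5
Y(v) = -1/17 (Y(v) = 1/(-17) = -1/17)
M(-7) + Y(4)*t(4, 3 + 3*(-4)) = -5 - 1/17*4 = -5 - 4/17 = -89/17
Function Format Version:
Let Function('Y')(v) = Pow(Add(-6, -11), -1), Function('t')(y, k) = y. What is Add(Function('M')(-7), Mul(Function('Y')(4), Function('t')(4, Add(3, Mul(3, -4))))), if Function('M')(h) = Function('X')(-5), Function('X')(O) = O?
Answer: Rational(-89, 17) ≈ -5.2353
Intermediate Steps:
Function('M')(h) = -5
Function('Y')(v) = Rational(-1, 17) (Function('Y')(v) = Pow(-17, -1) = Rational(-1, 17))
Add(Function('M')(-7), Mul(Function('Y')(4), Function('t')(4, Add(3, Mul(3, -4))))) = Add(-5, Mul(Rational(-1, 17), 4)) = Add(-5, Rational(-4, 17)) = Rational(-89, 17)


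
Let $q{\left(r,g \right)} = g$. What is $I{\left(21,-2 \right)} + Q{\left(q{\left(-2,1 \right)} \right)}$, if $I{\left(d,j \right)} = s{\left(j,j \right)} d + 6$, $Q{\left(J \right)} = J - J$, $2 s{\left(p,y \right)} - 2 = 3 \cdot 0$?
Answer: $27$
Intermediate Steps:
$s{\left(p,y \right)} = 1$ ($s{\left(p,y \right)} = 1 + \frac{3 \cdot 0}{2} = 1 + \frac{1}{2} \cdot 0 = 1 + 0 = 1$)
$Q{\left(J \right)} = 0$
$I{\left(d,j \right)} = 6 + d$ ($I{\left(d,j \right)} = 1 d + 6 = d + 6 = 6 + d$)
$I{\left(21,-2 \right)} + Q{\left(q{\left(-2,1 \right)} \right)} = \left(6 + 21\right) + 0 = 27 + 0 = 27$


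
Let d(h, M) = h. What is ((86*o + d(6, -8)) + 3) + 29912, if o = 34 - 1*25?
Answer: 30695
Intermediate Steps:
o = 9 (o = 34 - 25 = 9)
((86*o + d(6, -8)) + 3) + 29912 = ((86*9 + 6) + 3) + 29912 = ((774 + 6) + 3) + 29912 = (780 + 3) + 29912 = 783 + 29912 = 30695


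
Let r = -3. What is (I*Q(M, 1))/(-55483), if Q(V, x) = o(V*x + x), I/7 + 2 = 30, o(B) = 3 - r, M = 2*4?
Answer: -1176/55483 ≈ -0.021196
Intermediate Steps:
M = 8
o(B) = 6 (o(B) = 3 - 1*(-3) = 3 + 3 = 6)
I = 196 (I = -14 + 7*30 = -14 + 210 = 196)
Q(V, x) = 6
(I*Q(M, 1))/(-55483) = (196*6)/(-55483) = 1176*(-1/55483) = -1176/55483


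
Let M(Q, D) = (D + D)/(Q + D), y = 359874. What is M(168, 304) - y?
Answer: -21232490/59 ≈ -3.5987e+5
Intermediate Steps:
M(Q, D) = 2*D/(D + Q) (M(Q, D) = (2*D)/(D + Q) = 2*D/(D + Q))
M(168, 304) - y = 2*304/(304 + 168) - 1*359874 = 2*304/472 - 359874 = 2*304*(1/472) - 359874 = 76/59 - 359874 = -21232490/59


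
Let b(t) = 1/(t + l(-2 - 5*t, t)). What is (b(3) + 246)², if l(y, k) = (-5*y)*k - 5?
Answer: 3873693121/64009 ≈ 60518.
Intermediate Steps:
l(y, k) = -5 - 5*k*y (l(y, k) = -5*k*y - 5 = -5 - 5*k*y)
b(t) = 1/(-5 + t - 5*t*(-2 - 5*t)) (b(t) = 1/(t + (-5 - 5*t*(-2 - 5*t))) = 1/(-5 + t - 5*t*(-2 - 5*t)))
(b(3) + 246)² = (1/(-5 + 11*3 + 25*3²) + 246)² = (1/(-5 + 33 + 25*9) + 246)² = (1/(-5 + 33 + 225) + 246)² = (1/253 + 246)² = (62239/253)² = 3873693121/64009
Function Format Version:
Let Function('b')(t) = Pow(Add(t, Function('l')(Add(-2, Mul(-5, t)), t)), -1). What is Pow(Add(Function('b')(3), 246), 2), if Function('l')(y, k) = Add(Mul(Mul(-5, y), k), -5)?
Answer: Rational(3873693121, 64009) ≈ 60518.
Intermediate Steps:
Function('l')(y, k) = Add(-5, Mul(-5, k, y)) (Function('l')(y, k) = Add(Mul(-5, k, y), -5) = Add(-5, Mul(-5, k, y)))
Function('b')(t) = Pow(Add(-5, t, Mul(-5, t, Add(-2, Mul(-5, t)))), -1) (Function('b')(t) = Pow(Add(t, Add(-5, Mul(-5, t, Add(-2, Mul(-5, t))))), -1) = Pow(Add(-5, t, Mul(-5, t, Add(-2, Mul(-5, t)))), -1))
Pow(Add(Function('b')(3), 246), 2) = Pow(Add(Pow(Add(-5, Mul(11, 3), Mul(25, Pow(3, 2))), -1), 246), 2) = Pow(Add(Pow(Add(-5, 33, Mul(25, 9)), -1), 246), 2) = Pow(Add(Pow(Add(-5, 33, 225), -1), 246), 2) = Pow(Add(Pow(253, -1), 246), 2) = Pow(Add(Rational(1, 253), 246), 2) = Pow(Rational(62239, 253), 2) = Rational(3873693121, 64009)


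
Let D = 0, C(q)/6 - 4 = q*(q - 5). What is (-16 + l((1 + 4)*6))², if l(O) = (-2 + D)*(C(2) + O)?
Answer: 2704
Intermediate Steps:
C(q) = 24 + 6*q*(-5 + q) (C(q) = 24 + 6*(q*(q - 5)) = 24 + 6*(q*(-5 + q)) = 24 + 6*q*(-5 + q))
l(O) = 24 - 2*O (l(O) = (-2 + 0)*((24 - 30*2 + 6*2²) + O) = -2*((24 - 60 + 6*4) + O) = -2*((24 - 60 + 24) + O) = -2*(-12 + O) = 24 - 2*O)
(-16 + l((1 + 4)*6))² = (-16 + (24 - 2*(1 + 4)*6))² = (-16 + (24 - 10*6))² = (-16 + (24 - 2*30))² = (-16 + (24 - 60))² = (-16 - 36)² = (-52)² = 2704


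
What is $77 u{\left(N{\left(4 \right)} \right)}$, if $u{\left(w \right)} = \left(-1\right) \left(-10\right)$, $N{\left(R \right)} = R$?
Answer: $770$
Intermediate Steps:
$u{\left(w \right)} = 10$
$77 u{\left(N{\left(4 \right)} \right)} = 77 \cdot 10 = 770$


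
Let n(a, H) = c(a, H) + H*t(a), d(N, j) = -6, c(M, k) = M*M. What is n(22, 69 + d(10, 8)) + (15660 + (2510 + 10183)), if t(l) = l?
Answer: 30223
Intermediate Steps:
c(M, k) = M²
n(a, H) = a² + H*a
n(22, 69 + d(10, 8)) + (15660 + (2510 + 10183)) = 22*((69 - 6) + 22) + (15660 + (2510 + 10183)) = 22*(63 + 22) + (15660 + 12693) = 22*85 + 28353 = 1870 + 28353 = 30223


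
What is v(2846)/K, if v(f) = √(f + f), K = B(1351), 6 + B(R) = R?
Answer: 2*√1423/1345 ≈ 0.056093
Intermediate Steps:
B(R) = -6 + R
K = 1345 (K = -6 + 1351 = 1345)
v(f) = √2*√f (v(f) = √(2*f) = √2*√f)
v(2846)/K = (√2*√2846)/1345 = (2*√1423)*(1/1345) = 2*√1423/1345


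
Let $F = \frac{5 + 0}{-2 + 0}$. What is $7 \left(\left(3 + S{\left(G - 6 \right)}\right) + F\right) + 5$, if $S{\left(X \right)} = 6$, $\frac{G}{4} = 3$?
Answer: $\frac{101}{2} \approx 50.5$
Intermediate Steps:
$G = 12$ ($G = 4 \cdot 3 = 12$)
$F = - \frac{5}{2}$ ($F = \frac{5}{-2} = 5 \left(- \frac{1}{2}\right) = - \frac{5}{2} \approx -2.5$)
$7 \left(\left(3 + S{\left(G - 6 \right)}\right) + F\right) + 5 = 7 \left(\left(3 + 6\right) - \frac{5}{2}\right) + 5 = 7 \left(9 - \frac{5}{2}\right) + 5 = 7 \cdot \frac{13}{2} + 5 = \frac{91}{2} + 5 = \frac{101}{2}$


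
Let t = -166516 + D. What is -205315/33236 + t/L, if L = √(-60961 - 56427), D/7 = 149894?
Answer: -205315/33236 - 441371*I*√29347/29347 ≈ -6.1775 - 2576.5*I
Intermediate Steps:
D = 1049258 (D = 7*149894 = 1049258)
L = 2*I*√29347 (L = √(-117388) = 2*I*√29347 ≈ 342.62*I)
t = 882742 (t = -166516 + 1049258 = 882742)
-205315/33236 + t/L = -205315/33236 + 882742/((2*I*√29347)) = -205315*1/33236 + 882742*(-I*√29347/58694) = -205315/33236 - 441371*I*√29347/29347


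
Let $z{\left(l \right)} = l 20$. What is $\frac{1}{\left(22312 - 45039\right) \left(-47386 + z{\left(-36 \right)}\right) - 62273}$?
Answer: $\frac{1}{1093242789} \approx 9.1471 \cdot 10^{-10}$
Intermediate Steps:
$z{\left(l \right)} = 20 l$
$\frac{1}{\left(22312 - 45039\right) \left(-47386 + z{\left(-36 \right)}\right) - 62273} = \frac{1}{\left(22312 - 45039\right) \left(-47386 + 20 \left(-36\right)\right) - 62273} = \frac{1}{- 22727 \left(-47386 - 720\right) - 62273} = \frac{1}{\left(-22727\right) \left(-48106\right) - 62273} = \frac{1}{1093305062 - 62273} = \frac{1}{1093242789}$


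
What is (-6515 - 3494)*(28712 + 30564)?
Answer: -593293484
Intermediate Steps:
(-6515 - 3494)*(28712 + 30564) = -10009*59276 = -593293484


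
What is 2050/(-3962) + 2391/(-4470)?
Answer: -3106107/2951690 ≈ -1.0523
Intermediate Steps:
2050/(-3962) + 2391/(-4470) = 2050*(-1/3962) + 2391*(-1/4470) = -1025/1981 - 797/1490 = -3106107/2951690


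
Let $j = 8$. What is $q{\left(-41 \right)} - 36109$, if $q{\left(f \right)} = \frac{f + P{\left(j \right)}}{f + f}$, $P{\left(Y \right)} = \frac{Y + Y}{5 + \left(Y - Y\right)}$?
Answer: $- \frac{14804501}{410} \approx -36109.0$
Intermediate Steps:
$P{\left(Y \right)} = \frac{2 Y}{5}$ ($P{\left(Y \right)} = \frac{2 Y}{5 + 0} = \frac{2 Y}{5}$)
$q{\left(f \right)} = \frac{\frac{16}{5} + f}{2 f}$ ($q{\left(f \right)} = \frac{f + \frac{2}{5} \cdot 8}{f + f} = \frac{f + \frac{16}{5}}{2 f} = \left(\frac{16}{5} + f\right) \frac{1}{2 f} = \frac{\frac{16}{5} + f}{2 f}$)
$q{\left(-41 \right)} - 36109 = \frac{16 + 5 \left(-41\right)}{10 \left(-41\right)} - 36109 = \frac{1}{10} \left(- \frac{1}{41}\right) \left(16 - 205\right) - 36109 = \frac{1}{10} \left(- \frac{1}{41}\right) \left(-189\right) - 36109 = \frac{189}{410} - 36109 = - \frac{14804501}{410}$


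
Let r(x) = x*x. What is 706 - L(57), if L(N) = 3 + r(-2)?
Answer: 699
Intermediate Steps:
r(x) = x²
L(N) = 7 (L(N) = 3 + (-2)² = 3 + 4 = 7)
706 - L(57) = 706 - 1*7 = 706 - 7 = 699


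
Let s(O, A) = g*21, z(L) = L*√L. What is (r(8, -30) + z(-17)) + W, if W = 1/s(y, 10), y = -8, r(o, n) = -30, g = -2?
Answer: -1261/42 - 17*I*√17 ≈ -30.024 - 70.093*I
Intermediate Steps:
z(L) = L^(3/2)
s(O, A) = -42 (s(O, A) = -2*21 = -42)
W = -1/42 (W = 1/(-42) = -1/42 ≈ -0.023810)
(r(8, -30) + z(-17)) + W = (-30 + (-17)^(3/2)) - 1/42 = (-30 - 17*I*√17) - 1/42 = -1261/42 - 17*I*√17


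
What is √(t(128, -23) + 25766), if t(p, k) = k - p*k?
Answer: √28687 ≈ 169.37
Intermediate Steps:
t(p, k) = k - k*p
√(t(128, -23) + 25766) = √(-23*(1 - 1*128) + 25766) = √(-23*(1 - 128) + 25766) = √(-23*(-127) + 25766) = √(2921 + 25766) = √28687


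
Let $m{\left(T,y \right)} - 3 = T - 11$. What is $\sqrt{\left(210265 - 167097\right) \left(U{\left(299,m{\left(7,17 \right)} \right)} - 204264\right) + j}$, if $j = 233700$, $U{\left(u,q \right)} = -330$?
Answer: $6 i \sqrt{245324447} \approx 93977.0 i$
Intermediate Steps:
$m{\left(T,y \right)} = -8 + T$ ($m{\left(T,y \right)} = 3 + \left(T - 11\right) = 3 + \left(-11 + T\right) = -8 + T$)
$\sqrt{\left(210265 - 167097\right) \left(U{\left(299,m{\left(7,17 \right)} \right)} - 204264\right) + j} = \sqrt{\left(210265 - 167097\right) \left(-330 - 204264\right) + 233700} = \sqrt{43168 \left(-204594\right) + 233700} = \sqrt{-8831913792 + 233700} = \sqrt{-8831680092} = 6 i \sqrt{245324447}$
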